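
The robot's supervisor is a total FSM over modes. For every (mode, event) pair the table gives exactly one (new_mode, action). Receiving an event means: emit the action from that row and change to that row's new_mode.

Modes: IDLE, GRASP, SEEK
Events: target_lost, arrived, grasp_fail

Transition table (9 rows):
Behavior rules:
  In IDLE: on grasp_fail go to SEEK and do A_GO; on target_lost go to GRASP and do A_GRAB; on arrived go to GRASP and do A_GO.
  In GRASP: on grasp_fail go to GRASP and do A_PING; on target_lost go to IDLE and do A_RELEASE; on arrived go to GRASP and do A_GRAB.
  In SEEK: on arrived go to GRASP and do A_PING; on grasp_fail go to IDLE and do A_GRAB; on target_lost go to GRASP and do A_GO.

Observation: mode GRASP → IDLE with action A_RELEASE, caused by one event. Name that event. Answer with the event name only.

target_lost

try target_lost: (GRASP, target_lost) → (IDLE, A_RELEASE)  ← matches
try arrived: (GRASP, arrived) → (GRASP, A_GRAB)
try grasp_fail: (GRASP, grasp_fail) → (GRASP, A_PING)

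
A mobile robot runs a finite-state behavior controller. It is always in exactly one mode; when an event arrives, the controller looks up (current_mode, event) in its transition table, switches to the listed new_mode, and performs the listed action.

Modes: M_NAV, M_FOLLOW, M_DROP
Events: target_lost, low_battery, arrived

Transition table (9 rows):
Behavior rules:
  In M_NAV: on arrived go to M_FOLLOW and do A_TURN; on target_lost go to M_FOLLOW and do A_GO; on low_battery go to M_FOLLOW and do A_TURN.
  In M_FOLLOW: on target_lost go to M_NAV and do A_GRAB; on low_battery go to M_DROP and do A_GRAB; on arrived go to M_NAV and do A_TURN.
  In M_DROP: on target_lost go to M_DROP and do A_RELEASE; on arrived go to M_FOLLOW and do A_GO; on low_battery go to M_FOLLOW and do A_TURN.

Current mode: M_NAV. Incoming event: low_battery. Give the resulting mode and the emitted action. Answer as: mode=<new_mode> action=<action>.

current mode = M_NAV; filter table to that mode:
  (M_NAV, arrived) → (M_FOLLOW, A_TURN)
  (M_NAV, target_lost) → (M_FOLLOW, A_GO)
  (M_NAV, low_battery) → (M_FOLLOW, A_TURN)  ← event matches
event = low_battery selects (M_FOLLOW, A_TURN)

mode=M_FOLLOW action=A_TURN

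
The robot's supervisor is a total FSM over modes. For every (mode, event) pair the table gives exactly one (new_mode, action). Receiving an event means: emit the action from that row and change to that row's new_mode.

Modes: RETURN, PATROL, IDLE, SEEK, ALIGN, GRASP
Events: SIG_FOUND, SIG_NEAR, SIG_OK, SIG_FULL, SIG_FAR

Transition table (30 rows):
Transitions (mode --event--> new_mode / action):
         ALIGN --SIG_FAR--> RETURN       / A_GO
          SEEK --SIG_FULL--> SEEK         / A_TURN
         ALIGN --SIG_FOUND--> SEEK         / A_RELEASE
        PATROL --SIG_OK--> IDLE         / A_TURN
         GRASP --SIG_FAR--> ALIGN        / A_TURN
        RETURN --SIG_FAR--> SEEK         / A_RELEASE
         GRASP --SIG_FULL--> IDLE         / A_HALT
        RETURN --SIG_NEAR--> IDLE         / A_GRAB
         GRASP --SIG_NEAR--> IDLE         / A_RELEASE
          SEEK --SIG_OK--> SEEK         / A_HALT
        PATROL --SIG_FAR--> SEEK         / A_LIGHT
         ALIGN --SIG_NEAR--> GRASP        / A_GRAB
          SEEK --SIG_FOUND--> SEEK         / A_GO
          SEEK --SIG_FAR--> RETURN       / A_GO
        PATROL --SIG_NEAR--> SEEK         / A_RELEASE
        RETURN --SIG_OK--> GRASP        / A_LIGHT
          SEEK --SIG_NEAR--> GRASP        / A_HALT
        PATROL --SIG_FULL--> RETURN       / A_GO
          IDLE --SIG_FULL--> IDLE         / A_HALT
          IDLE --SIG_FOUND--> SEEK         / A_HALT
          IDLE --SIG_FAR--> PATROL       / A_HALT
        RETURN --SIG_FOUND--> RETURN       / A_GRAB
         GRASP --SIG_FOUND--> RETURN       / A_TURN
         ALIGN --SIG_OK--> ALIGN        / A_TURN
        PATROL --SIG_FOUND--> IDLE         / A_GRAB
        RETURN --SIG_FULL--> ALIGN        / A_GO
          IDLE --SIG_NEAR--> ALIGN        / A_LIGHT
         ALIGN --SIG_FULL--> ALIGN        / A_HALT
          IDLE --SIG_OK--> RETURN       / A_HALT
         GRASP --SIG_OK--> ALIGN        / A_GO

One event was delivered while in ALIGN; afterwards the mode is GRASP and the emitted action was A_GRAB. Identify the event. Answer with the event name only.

SIG_NEAR

try SIG_FOUND: (ALIGN, SIG_FOUND) → (SEEK, A_RELEASE)
try SIG_NEAR: (ALIGN, SIG_NEAR) → (GRASP, A_GRAB)  ← matches
try SIG_OK: (ALIGN, SIG_OK) → (ALIGN, A_TURN)
try SIG_FULL: (ALIGN, SIG_FULL) → (ALIGN, A_HALT)
try SIG_FAR: (ALIGN, SIG_FAR) → (RETURN, A_GO)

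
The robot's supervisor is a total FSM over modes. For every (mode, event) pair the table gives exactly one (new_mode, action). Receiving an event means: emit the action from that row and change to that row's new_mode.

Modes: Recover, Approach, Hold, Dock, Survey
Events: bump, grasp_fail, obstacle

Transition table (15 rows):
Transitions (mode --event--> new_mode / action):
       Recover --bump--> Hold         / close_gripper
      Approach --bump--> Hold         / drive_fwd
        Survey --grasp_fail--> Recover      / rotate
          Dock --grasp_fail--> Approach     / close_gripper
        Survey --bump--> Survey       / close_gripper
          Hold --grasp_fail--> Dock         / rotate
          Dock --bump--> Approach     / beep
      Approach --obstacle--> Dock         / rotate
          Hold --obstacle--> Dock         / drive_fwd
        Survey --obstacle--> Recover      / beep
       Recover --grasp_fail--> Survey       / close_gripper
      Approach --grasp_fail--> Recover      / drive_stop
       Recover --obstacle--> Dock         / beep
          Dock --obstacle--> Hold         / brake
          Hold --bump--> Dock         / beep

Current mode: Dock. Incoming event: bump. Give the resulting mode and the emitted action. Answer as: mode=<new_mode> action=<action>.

current mode = Dock; filter table to that mode:
  (Dock, grasp_fail) → (Approach, close_gripper)
  (Dock, bump) → (Approach, beep)  ← event matches
  (Dock, obstacle) → (Hold, brake)
event = bump selects (Approach, beep)

mode=Approach action=beep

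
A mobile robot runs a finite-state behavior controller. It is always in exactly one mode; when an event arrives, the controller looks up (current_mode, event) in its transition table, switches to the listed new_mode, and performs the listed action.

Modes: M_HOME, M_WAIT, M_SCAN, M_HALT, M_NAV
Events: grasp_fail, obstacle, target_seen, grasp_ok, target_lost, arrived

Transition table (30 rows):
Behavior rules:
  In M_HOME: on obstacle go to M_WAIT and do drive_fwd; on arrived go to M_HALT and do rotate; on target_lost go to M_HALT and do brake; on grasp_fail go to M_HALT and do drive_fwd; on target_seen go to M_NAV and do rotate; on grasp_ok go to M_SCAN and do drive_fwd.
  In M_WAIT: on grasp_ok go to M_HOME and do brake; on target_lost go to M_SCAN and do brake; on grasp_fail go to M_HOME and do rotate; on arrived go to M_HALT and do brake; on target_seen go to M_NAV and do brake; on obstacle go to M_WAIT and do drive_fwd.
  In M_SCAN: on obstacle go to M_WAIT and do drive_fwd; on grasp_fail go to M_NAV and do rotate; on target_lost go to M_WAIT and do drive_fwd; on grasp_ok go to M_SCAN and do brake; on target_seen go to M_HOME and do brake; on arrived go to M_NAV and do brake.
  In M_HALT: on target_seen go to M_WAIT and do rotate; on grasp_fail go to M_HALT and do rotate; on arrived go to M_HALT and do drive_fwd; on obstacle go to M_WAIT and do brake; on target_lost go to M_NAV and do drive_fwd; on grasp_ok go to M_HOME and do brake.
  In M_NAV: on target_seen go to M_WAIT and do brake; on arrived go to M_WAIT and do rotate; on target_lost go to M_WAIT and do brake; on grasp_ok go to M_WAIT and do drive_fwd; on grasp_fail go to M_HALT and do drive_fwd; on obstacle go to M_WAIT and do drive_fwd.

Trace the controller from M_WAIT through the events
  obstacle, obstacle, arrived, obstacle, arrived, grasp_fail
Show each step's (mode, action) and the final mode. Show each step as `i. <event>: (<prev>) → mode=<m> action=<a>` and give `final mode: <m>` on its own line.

final mode: M_HALT

1. obstacle: (M_WAIT) → mode=M_WAIT action=drive_fwd
2. obstacle: (M_WAIT) → mode=M_WAIT action=drive_fwd
3. arrived: (M_WAIT) → mode=M_HALT action=brake
4. obstacle: (M_HALT) → mode=M_WAIT action=brake
5. arrived: (M_WAIT) → mode=M_HALT action=brake
6. grasp_fail: (M_HALT) → mode=M_HALT action=rotate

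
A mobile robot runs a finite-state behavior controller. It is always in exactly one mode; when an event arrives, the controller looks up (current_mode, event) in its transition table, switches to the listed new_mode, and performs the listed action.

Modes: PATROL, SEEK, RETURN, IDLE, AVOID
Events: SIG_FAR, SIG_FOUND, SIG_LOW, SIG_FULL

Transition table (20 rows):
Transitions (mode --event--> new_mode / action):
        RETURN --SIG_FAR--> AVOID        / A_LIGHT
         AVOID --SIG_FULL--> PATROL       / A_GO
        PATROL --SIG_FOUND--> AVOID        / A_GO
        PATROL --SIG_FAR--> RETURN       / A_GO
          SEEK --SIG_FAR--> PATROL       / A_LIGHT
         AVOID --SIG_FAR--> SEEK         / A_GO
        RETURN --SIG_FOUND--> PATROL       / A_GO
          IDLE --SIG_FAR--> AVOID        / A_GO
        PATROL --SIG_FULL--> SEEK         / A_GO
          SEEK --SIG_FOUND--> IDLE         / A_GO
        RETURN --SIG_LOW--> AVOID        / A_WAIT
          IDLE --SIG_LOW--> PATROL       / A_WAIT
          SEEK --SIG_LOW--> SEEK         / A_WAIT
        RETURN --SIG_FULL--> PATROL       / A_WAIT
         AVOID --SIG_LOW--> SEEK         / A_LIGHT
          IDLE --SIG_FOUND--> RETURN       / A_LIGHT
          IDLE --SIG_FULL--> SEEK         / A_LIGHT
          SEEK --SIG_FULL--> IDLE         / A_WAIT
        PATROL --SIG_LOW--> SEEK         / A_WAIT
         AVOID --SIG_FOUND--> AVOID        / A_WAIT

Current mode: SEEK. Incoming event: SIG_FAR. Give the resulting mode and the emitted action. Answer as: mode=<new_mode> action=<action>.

mode=PATROL action=A_LIGHT

current mode = SEEK; filter table to that mode:
  (SEEK, SIG_FAR) → (PATROL, A_LIGHT)  ← event matches
  (SEEK, SIG_FOUND) → (IDLE, A_GO)
  (SEEK, SIG_LOW) → (SEEK, A_WAIT)
  (SEEK, SIG_FULL) → (IDLE, A_WAIT)
event = SIG_FAR selects (PATROL, A_LIGHT)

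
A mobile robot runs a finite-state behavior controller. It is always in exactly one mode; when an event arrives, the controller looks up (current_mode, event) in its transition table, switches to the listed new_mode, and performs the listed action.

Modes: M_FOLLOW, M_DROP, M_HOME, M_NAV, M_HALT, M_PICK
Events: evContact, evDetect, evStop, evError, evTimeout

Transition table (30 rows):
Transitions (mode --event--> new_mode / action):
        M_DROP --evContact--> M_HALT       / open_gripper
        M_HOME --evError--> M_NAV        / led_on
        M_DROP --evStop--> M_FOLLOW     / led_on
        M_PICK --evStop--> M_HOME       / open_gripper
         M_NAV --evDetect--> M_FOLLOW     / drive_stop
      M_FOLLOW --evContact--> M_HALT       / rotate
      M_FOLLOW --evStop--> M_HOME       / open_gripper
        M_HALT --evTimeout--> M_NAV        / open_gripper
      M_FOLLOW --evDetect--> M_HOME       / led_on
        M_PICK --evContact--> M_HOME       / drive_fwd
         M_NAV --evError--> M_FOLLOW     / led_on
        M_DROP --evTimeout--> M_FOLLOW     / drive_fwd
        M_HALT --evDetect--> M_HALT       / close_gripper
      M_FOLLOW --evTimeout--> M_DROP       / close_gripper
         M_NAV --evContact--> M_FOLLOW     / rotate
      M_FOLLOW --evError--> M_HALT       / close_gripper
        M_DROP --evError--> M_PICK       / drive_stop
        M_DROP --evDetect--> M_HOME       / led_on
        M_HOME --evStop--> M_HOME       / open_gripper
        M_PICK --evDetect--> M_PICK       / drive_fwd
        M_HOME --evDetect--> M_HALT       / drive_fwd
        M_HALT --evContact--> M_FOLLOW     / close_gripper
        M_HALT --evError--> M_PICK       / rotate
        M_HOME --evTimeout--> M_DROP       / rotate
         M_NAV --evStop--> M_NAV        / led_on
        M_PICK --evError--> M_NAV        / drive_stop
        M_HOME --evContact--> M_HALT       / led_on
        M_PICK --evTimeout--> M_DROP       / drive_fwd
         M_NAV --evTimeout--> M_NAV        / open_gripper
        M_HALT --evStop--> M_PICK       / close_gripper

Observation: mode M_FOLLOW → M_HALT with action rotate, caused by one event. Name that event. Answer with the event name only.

try evContact: (M_FOLLOW, evContact) → (M_HALT, rotate)  ← matches
try evDetect: (M_FOLLOW, evDetect) → (M_HOME, led_on)
try evStop: (M_FOLLOW, evStop) → (M_HOME, open_gripper)
try evError: (M_FOLLOW, evError) → (M_HALT, close_gripper)
try evTimeout: (M_FOLLOW, evTimeout) → (M_DROP, close_gripper)

evContact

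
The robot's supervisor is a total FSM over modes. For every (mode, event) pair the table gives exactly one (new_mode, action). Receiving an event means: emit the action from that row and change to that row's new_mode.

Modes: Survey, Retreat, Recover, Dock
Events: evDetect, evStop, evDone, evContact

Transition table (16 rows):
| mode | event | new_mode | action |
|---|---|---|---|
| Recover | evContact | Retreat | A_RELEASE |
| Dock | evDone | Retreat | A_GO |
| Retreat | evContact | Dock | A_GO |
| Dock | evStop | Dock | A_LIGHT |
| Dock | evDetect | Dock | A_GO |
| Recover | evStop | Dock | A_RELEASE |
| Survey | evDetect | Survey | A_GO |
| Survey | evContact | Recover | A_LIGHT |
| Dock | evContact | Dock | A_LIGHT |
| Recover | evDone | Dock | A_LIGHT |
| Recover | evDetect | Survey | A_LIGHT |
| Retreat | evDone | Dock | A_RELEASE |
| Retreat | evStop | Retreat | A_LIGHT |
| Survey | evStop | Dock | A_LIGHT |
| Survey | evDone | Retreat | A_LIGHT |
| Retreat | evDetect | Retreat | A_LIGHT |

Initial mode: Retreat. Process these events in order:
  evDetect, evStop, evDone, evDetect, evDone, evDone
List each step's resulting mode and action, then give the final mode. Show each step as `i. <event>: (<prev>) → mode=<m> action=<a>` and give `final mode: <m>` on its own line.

final mode: Dock

1. evDetect: (Retreat) → mode=Retreat action=A_LIGHT
2. evStop: (Retreat) → mode=Retreat action=A_LIGHT
3. evDone: (Retreat) → mode=Dock action=A_RELEASE
4. evDetect: (Dock) → mode=Dock action=A_GO
5. evDone: (Dock) → mode=Retreat action=A_GO
6. evDone: (Retreat) → mode=Dock action=A_RELEASE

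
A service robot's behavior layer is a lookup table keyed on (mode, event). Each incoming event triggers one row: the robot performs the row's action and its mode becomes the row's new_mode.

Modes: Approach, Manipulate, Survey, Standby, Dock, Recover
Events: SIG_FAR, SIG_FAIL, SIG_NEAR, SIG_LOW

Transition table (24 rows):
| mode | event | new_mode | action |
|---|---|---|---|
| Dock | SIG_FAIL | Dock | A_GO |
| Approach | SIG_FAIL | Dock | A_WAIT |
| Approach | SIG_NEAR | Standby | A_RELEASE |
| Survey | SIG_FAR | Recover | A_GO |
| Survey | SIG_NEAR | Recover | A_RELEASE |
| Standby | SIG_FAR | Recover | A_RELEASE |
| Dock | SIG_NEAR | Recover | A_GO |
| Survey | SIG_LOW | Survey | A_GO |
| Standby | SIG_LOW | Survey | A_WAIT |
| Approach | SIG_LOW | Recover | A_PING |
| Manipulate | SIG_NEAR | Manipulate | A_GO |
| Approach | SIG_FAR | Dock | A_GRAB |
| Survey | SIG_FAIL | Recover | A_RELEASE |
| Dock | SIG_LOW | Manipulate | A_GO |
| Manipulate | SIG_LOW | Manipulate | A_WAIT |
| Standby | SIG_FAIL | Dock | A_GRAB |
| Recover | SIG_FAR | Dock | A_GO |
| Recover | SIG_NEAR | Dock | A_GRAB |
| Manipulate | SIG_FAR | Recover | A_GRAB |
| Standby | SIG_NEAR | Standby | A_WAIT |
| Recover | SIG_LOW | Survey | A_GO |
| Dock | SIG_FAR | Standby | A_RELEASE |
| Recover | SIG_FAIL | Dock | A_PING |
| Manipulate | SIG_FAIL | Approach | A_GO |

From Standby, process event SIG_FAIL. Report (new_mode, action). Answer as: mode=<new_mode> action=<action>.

mode=Dock action=A_GRAB

current mode = Standby; filter table to that mode:
  (Standby, SIG_FAR) → (Recover, A_RELEASE)
  (Standby, SIG_LOW) → (Survey, A_WAIT)
  (Standby, SIG_FAIL) → (Dock, A_GRAB)  ← event matches
  (Standby, SIG_NEAR) → (Standby, A_WAIT)
event = SIG_FAIL selects (Dock, A_GRAB)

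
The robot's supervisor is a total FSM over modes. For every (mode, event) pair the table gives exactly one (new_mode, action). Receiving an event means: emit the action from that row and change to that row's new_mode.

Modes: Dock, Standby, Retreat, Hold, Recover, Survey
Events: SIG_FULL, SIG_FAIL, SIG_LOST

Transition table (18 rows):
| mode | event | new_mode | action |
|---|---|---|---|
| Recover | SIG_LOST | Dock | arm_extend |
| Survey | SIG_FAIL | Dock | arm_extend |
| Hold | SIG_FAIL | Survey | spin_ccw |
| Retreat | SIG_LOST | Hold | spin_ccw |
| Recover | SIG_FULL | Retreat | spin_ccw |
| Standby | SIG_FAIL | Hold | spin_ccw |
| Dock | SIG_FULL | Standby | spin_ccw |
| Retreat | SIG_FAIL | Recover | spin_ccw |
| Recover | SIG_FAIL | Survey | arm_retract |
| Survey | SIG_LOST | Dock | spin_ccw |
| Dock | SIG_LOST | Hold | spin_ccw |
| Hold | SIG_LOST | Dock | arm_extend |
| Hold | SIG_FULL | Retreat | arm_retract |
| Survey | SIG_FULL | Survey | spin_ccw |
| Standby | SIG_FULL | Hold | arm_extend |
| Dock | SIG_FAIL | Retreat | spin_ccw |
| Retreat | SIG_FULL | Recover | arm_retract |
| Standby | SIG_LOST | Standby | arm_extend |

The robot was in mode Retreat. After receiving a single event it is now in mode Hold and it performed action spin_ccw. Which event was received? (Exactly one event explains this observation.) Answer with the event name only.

try SIG_FULL: (Retreat, SIG_FULL) → (Recover, arm_retract)
try SIG_FAIL: (Retreat, SIG_FAIL) → (Recover, spin_ccw)
try SIG_LOST: (Retreat, SIG_LOST) → (Hold, spin_ccw)  ← matches

SIG_LOST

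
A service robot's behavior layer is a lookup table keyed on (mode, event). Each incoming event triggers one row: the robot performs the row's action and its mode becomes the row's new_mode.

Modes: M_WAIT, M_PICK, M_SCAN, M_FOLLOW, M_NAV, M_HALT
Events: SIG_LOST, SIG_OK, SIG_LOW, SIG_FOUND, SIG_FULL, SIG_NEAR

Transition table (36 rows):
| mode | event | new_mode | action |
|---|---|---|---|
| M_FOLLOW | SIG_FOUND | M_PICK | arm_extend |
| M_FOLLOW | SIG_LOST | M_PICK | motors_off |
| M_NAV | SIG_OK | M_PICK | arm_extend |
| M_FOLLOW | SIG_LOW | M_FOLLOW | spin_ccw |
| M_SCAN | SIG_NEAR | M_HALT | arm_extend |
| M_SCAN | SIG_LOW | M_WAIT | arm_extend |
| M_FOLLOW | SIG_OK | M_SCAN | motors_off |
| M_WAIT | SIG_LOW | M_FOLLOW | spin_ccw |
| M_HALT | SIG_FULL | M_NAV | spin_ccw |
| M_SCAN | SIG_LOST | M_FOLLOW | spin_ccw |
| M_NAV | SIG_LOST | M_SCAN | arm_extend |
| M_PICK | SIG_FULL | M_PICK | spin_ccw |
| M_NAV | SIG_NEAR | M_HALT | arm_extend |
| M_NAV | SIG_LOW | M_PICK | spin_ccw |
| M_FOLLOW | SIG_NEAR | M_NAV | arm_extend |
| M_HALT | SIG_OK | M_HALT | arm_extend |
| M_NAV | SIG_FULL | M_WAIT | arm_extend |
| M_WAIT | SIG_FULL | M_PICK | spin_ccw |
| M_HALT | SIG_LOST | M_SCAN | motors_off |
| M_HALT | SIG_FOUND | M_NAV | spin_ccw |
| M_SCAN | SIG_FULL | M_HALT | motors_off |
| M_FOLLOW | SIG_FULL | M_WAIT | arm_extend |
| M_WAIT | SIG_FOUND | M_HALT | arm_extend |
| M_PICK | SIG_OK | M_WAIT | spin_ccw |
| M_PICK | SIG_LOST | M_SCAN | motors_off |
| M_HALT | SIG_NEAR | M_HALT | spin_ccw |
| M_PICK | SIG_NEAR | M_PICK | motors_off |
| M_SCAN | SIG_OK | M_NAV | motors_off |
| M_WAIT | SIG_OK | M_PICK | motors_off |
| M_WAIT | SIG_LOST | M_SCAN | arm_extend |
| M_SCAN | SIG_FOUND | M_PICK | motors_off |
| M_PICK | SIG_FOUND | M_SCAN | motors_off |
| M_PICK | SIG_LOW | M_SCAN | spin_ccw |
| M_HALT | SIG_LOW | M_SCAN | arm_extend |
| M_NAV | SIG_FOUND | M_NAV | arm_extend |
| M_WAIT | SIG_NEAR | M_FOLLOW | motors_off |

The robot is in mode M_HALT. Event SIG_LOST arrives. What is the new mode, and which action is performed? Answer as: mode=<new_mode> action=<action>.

mode=M_SCAN action=motors_off

current mode = M_HALT; filter table to that mode:
  (M_HALT, SIG_FULL) → (M_NAV, spin_ccw)
  (M_HALT, SIG_OK) → (M_HALT, arm_extend)
  (M_HALT, SIG_LOST) → (M_SCAN, motors_off)  ← event matches
  (M_HALT, SIG_FOUND) → (M_NAV, spin_ccw)
  (M_HALT, SIG_NEAR) → (M_HALT, spin_ccw)
  (M_HALT, SIG_LOW) → (M_SCAN, arm_extend)
event = SIG_LOST selects (M_SCAN, motors_off)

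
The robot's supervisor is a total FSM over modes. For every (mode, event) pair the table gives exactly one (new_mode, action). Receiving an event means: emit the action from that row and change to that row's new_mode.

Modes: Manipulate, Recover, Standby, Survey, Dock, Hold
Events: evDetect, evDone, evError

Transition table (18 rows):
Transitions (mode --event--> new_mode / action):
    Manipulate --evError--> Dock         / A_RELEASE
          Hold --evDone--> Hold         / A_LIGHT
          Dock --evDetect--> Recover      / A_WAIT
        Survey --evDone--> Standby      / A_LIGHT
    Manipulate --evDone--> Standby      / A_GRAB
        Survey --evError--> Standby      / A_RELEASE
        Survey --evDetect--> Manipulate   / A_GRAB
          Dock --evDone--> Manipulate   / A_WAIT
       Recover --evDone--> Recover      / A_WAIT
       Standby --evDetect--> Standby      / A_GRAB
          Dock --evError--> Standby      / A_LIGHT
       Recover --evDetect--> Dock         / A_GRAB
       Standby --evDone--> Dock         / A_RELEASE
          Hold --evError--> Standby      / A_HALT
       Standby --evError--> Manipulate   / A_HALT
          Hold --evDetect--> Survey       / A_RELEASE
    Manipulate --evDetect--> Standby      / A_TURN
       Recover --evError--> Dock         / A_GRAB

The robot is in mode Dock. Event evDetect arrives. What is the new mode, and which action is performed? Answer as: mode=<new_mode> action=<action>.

mode=Recover action=A_WAIT

current mode = Dock; filter table to that mode:
  (Dock, evDetect) → (Recover, A_WAIT)  ← event matches
  (Dock, evDone) → (Manipulate, A_WAIT)
  (Dock, evError) → (Standby, A_LIGHT)
event = evDetect selects (Recover, A_WAIT)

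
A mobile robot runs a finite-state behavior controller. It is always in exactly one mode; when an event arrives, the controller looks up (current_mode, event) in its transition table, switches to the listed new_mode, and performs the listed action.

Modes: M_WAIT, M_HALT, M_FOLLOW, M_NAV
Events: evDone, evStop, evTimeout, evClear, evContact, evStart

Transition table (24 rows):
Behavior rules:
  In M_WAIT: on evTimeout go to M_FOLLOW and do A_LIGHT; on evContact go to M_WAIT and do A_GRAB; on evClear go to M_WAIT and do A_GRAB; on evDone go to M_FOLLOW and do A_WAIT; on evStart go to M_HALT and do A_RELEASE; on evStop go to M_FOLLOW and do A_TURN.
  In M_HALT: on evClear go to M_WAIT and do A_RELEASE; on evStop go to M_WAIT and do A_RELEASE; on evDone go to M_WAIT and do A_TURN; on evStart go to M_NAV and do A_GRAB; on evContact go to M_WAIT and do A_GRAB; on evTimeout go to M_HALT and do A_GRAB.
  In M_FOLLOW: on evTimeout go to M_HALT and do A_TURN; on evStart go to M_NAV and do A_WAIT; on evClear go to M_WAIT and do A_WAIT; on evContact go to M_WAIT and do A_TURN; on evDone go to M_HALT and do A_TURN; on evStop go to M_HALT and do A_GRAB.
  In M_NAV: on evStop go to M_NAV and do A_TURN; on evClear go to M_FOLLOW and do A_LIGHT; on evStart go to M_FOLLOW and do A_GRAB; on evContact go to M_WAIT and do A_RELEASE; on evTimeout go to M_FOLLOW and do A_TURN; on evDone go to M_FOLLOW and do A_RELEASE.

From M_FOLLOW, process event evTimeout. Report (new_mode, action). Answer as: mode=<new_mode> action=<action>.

current mode = M_FOLLOW; filter table to that mode:
  (M_FOLLOW, evTimeout) → (M_HALT, A_TURN)  ← event matches
  (M_FOLLOW, evStart) → (M_NAV, A_WAIT)
  (M_FOLLOW, evClear) → (M_WAIT, A_WAIT)
  (M_FOLLOW, evContact) → (M_WAIT, A_TURN)
  (M_FOLLOW, evDone) → (M_HALT, A_TURN)
  (M_FOLLOW, evStop) → (M_HALT, A_GRAB)
event = evTimeout selects (M_HALT, A_TURN)

mode=M_HALT action=A_TURN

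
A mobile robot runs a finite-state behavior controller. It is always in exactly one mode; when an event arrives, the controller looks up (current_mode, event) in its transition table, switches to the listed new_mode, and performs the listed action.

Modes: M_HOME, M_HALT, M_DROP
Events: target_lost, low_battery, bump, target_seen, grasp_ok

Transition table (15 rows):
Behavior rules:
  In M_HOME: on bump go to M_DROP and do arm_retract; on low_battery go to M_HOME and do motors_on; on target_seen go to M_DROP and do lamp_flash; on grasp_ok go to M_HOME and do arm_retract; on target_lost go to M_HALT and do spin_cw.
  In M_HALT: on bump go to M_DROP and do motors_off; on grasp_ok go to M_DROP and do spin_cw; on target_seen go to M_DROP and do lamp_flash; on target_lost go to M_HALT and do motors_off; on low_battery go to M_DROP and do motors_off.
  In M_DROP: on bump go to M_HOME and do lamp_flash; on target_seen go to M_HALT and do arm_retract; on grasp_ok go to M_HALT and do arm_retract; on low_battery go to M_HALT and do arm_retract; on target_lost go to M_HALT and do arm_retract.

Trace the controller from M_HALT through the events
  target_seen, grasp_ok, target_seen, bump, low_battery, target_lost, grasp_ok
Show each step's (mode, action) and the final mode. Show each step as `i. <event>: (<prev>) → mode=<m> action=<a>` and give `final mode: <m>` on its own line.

1. target_seen: (M_HALT) → mode=M_DROP action=lamp_flash
2. grasp_ok: (M_DROP) → mode=M_HALT action=arm_retract
3. target_seen: (M_HALT) → mode=M_DROP action=lamp_flash
4. bump: (M_DROP) → mode=M_HOME action=lamp_flash
5. low_battery: (M_HOME) → mode=M_HOME action=motors_on
6. target_lost: (M_HOME) → mode=M_HALT action=spin_cw
7. grasp_ok: (M_HALT) → mode=M_DROP action=spin_cw

final mode: M_DROP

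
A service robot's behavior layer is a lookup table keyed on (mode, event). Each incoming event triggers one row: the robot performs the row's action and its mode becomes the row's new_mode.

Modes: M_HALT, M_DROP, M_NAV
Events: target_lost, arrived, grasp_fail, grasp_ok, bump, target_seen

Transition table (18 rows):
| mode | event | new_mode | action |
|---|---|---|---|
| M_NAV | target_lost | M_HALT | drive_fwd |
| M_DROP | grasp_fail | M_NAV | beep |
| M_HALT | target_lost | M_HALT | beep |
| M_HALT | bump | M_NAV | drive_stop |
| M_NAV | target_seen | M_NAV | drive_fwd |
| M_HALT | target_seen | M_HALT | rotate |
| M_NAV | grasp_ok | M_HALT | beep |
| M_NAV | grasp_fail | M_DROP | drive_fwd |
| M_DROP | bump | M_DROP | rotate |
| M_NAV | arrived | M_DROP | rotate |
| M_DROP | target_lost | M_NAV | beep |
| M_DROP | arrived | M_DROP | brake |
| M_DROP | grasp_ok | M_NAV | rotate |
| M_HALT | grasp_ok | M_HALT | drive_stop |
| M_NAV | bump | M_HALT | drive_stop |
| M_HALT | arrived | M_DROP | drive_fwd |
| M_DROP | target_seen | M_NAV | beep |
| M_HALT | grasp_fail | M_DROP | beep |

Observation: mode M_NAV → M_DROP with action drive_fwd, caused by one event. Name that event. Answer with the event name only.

try target_lost: (M_NAV, target_lost) → (M_HALT, drive_fwd)
try arrived: (M_NAV, arrived) → (M_DROP, rotate)
try grasp_fail: (M_NAV, grasp_fail) → (M_DROP, drive_fwd)  ← matches
try grasp_ok: (M_NAV, grasp_ok) → (M_HALT, beep)
try bump: (M_NAV, bump) → (M_HALT, drive_stop)
try target_seen: (M_NAV, target_seen) → (M_NAV, drive_fwd)

grasp_fail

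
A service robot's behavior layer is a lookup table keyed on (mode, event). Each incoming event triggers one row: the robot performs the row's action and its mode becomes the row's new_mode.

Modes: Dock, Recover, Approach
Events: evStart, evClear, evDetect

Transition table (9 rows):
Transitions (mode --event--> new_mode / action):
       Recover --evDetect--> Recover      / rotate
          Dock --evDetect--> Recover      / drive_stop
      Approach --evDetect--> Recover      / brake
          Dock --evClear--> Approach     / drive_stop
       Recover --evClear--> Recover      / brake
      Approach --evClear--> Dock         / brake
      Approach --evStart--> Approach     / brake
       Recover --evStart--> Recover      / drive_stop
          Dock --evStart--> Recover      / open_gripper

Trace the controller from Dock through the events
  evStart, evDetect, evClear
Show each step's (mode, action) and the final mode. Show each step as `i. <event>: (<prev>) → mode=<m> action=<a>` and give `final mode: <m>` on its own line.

final mode: Recover

1. evStart: (Dock) → mode=Recover action=open_gripper
2. evDetect: (Recover) → mode=Recover action=rotate
3. evClear: (Recover) → mode=Recover action=brake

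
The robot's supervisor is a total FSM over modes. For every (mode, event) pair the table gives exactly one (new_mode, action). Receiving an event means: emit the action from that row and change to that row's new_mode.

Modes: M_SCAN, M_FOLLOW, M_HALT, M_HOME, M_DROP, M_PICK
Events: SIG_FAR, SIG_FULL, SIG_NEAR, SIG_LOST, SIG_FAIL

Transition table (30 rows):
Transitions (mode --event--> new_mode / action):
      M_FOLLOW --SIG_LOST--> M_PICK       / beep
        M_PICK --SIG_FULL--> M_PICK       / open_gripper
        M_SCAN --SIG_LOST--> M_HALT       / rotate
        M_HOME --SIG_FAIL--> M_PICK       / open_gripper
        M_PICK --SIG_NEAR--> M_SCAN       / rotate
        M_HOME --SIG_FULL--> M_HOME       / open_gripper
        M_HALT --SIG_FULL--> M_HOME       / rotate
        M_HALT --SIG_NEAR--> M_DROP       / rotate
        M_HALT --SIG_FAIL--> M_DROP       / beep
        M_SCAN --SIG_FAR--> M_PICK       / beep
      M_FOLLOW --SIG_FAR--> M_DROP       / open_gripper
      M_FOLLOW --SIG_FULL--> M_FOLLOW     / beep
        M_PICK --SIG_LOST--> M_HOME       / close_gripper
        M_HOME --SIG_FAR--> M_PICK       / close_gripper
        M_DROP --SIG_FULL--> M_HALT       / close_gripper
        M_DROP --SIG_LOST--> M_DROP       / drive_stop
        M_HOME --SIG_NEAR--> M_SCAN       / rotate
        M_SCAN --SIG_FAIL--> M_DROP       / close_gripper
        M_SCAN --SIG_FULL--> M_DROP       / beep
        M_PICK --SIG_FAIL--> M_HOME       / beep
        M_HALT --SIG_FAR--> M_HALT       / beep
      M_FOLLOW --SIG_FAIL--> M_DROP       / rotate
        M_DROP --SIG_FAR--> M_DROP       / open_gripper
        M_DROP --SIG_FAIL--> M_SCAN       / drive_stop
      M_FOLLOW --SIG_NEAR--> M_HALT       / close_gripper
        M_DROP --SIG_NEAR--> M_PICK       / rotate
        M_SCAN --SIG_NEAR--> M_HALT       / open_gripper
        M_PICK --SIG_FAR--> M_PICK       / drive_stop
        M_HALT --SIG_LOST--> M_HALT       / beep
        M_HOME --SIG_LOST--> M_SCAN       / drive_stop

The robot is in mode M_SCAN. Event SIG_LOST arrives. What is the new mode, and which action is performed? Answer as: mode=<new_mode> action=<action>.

current mode = M_SCAN; filter table to that mode:
  (M_SCAN, SIG_LOST) → (M_HALT, rotate)  ← event matches
  (M_SCAN, SIG_FAR) → (M_PICK, beep)
  (M_SCAN, SIG_FAIL) → (M_DROP, close_gripper)
  (M_SCAN, SIG_FULL) → (M_DROP, beep)
  (M_SCAN, SIG_NEAR) → (M_HALT, open_gripper)
event = SIG_LOST selects (M_HALT, rotate)

mode=M_HALT action=rotate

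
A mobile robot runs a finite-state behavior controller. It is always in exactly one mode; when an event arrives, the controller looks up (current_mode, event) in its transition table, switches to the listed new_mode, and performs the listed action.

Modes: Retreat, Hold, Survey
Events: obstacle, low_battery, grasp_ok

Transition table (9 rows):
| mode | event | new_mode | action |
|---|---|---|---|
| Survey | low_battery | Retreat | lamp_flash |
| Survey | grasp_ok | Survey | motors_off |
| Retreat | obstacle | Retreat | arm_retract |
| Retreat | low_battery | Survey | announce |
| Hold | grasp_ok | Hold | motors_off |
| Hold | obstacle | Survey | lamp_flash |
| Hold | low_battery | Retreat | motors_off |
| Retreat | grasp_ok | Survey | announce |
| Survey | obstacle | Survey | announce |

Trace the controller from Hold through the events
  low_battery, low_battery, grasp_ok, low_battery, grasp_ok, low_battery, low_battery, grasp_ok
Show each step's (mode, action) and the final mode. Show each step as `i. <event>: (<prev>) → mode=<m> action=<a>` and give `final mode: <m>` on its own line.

final mode: Survey

1. low_battery: (Hold) → mode=Retreat action=motors_off
2. low_battery: (Retreat) → mode=Survey action=announce
3. grasp_ok: (Survey) → mode=Survey action=motors_off
4. low_battery: (Survey) → mode=Retreat action=lamp_flash
5. grasp_ok: (Retreat) → mode=Survey action=announce
6. low_battery: (Survey) → mode=Retreat action=lamp_flash
7. low_battery: (Retreat) → mode=Survey action=announce
8. grasp_ok: (Survey) → mode=Survey action=motors_off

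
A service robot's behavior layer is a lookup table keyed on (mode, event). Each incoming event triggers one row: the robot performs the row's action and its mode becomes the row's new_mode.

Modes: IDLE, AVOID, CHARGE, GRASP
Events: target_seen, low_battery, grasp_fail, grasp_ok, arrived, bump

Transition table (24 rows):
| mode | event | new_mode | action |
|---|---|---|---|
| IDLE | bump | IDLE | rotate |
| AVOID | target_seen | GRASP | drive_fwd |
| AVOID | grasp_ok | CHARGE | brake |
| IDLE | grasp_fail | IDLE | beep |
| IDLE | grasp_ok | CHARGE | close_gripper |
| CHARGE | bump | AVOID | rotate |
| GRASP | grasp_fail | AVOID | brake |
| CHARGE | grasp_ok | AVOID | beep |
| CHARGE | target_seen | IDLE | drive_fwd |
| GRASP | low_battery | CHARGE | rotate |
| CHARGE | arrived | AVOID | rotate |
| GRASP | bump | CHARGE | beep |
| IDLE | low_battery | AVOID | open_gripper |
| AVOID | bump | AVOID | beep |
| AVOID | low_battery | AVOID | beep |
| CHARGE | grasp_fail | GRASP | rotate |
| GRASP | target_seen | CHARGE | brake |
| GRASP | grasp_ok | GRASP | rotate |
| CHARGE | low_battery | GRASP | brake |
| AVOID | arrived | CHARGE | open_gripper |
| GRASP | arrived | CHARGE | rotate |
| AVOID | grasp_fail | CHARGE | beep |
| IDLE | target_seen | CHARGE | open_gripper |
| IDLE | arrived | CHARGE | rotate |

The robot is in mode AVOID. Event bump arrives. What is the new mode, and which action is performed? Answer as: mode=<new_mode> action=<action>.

mode=AVOID action=beep

current mode = AVOID; filter table to that mode:
  (AVOID, target_seen) → (GRASP, drive_fwd)
  (AVOID, grasp_ok) → (CHARGE, brake)
  (AVOID, bump) → (AVOID, beep)  ← event matches
  (AVOID, low_battery) → (AVOID, beep)
  (AVOID, arrived) → (CHARGE, open_gripper)
  (AVOID, grasp_fail) → (CHARGE, beep)
event = bump selects (AVOID, beep)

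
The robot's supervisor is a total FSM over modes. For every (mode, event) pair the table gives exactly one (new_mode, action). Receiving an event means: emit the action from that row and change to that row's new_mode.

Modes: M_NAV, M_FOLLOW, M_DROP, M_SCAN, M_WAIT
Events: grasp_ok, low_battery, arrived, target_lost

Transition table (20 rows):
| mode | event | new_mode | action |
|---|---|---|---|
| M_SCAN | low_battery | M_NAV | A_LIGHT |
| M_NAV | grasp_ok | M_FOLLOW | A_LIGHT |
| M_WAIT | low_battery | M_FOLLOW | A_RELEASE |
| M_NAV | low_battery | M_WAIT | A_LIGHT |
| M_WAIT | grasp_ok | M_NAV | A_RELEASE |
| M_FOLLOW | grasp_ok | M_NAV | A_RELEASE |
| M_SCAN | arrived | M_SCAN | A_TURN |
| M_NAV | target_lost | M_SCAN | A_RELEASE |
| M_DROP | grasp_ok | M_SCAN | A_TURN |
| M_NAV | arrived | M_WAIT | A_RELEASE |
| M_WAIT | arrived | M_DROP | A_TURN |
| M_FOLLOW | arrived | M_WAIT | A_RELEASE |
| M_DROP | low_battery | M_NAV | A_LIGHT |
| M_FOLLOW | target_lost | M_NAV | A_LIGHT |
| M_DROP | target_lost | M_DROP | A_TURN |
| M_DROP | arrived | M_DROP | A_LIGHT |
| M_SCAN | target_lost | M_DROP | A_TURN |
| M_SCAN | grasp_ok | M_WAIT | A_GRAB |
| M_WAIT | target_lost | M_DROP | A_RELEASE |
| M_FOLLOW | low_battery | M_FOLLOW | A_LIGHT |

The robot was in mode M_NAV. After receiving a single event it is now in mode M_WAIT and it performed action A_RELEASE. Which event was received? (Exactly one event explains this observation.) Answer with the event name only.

try grasp_ok: (M_NAV, grasp_ok) → (M_FOLLOW, A_LIGHT)
try low_battery: (M_NAV, low_battery) → (M_WAIT, A_LIGHT)
try arrived: (M_NAV, arrived) → (M_WAIT, A_RELEASE)  ← matches
try target_lost: (M_NAV, target_lost) → (M_SCAN, A_RELEASE)

arrived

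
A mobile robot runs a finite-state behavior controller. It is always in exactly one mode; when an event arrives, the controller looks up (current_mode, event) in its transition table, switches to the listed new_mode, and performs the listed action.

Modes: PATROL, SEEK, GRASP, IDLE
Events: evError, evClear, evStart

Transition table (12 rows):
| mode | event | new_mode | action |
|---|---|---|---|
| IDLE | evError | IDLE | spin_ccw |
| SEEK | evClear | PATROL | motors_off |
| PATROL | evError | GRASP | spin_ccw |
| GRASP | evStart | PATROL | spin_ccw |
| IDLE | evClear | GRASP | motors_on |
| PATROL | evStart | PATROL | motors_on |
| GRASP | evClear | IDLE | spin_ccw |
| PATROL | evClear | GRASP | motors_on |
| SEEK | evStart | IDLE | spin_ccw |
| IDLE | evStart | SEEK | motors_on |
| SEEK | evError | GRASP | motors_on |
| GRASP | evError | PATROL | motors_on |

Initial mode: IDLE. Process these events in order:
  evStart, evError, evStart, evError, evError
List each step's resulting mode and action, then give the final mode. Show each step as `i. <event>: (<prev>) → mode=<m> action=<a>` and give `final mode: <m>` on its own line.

1. evStart: (IDLE) → mode=SEEK action=motors_on
2. evError: (SEEK) → mode=GRASP action=motors_on
3. evStart: (GRASP) → mode=PATROL action=spin_ccw
4. evError: (PATROL) → mode=GRASP action=spin_ccw
5. evError: (GRASP) → mode=PATROL action=motors_on

final mode: PATROL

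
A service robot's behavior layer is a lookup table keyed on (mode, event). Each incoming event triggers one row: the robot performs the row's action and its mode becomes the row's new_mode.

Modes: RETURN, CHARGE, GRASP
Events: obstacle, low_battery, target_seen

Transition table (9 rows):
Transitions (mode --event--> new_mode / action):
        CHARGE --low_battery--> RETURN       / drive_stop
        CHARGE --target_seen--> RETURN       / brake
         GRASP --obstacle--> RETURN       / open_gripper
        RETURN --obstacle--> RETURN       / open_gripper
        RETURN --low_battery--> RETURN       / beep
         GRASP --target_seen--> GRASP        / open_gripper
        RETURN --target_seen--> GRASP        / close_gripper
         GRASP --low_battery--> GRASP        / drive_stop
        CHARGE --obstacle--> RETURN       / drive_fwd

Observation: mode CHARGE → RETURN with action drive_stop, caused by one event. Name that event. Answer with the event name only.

low_battery

try obstacle: (CHARGE, obstacle) → (RETURN, drive_fwd)
try low_battery: (CHARGE, low_battery) → (RETURN, drive_stop)  ← matches
try target_seen: (CHARGE, target_seen) → (RETURN, brake)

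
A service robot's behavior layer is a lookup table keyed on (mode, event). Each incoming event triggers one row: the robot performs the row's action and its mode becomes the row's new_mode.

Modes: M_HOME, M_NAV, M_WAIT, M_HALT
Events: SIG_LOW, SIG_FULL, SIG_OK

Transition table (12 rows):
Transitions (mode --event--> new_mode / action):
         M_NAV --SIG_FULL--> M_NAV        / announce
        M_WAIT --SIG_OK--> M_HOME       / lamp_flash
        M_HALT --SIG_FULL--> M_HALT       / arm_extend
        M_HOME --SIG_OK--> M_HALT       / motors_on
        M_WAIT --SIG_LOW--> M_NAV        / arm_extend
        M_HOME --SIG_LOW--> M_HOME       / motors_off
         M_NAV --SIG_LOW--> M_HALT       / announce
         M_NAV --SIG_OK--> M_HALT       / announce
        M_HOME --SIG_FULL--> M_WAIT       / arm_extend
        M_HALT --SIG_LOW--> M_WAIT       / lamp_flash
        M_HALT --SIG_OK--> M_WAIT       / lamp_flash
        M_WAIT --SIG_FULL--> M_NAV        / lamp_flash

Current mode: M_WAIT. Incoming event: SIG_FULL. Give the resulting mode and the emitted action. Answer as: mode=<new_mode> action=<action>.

mode=M_NAV action=lamp_flash

current mode = M_WAIT; filter table to that mode:
  (M_WAIT, SIG_OK) → (M_HOME, lamp_flash)
  (M_WAIT, SIG_LOW) → (M_NAV, arm_extend)
  (M_WAIT, SIG_FULL) → (M_NAV, lamp_flash)  ← event matches
event = SIG_FULL selects (M_NAV, lamp_flash)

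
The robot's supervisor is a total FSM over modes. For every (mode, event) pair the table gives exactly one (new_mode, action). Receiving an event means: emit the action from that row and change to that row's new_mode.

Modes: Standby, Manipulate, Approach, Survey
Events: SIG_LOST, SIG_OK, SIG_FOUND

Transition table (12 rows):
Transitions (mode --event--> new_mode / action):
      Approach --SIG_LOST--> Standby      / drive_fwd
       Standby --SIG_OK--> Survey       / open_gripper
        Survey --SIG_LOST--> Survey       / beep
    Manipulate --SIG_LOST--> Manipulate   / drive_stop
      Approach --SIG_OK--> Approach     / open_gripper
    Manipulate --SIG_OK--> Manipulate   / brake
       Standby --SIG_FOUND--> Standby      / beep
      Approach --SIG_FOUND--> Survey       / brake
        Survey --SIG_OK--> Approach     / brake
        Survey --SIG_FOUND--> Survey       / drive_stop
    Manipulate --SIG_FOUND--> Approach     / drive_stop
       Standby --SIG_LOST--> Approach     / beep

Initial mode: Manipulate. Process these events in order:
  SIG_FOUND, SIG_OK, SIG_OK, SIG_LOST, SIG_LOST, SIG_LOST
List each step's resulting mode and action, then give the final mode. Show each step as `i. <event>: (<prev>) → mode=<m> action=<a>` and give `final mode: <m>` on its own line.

1. SIG_FOUND: (Manipulate) → mode=Approach action=drive_stop
2. SIG_OK: (Approach) → mode=Approach action=open_gripper
3. SIG_OK: (Approach) → mode=Approach action=open_gripper
4. SIG_LOST: (Approach) → mode=Standby action=drive_fwd
5. SIG_LOST: (Standby) → mode=Approach action=beep
6. SIG_LOST: (Approach) → mode=Standby action=drive_fwd

final mode: Standby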